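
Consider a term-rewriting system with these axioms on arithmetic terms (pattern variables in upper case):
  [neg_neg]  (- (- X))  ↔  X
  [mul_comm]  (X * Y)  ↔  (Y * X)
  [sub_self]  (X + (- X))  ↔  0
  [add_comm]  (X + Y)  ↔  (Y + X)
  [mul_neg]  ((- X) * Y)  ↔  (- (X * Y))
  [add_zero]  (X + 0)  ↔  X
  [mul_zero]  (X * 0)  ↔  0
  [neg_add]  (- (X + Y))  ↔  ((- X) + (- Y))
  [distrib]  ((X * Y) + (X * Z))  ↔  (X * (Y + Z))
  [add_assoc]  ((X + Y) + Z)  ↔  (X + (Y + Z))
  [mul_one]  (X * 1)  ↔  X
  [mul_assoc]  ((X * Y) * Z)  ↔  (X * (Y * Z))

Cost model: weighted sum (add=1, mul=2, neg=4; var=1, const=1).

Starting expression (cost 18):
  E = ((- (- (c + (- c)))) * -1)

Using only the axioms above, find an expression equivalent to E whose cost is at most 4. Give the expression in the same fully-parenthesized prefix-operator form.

(-1 * 0)   [cost 4]

step 1: mul_comm (→) rewrites ((- (- (c + (- c)))) * -1) into (-1 * (- (- (c + (- c)))))
step 2: neg_neg (→) rewrites (- (- (c + (- c)))) into (c + (- c)), now (-1 * (c + (- c)))
step 3: sub_self (→) rewrites (c + (- c)) into 0, reaching cost 4 (bound 4)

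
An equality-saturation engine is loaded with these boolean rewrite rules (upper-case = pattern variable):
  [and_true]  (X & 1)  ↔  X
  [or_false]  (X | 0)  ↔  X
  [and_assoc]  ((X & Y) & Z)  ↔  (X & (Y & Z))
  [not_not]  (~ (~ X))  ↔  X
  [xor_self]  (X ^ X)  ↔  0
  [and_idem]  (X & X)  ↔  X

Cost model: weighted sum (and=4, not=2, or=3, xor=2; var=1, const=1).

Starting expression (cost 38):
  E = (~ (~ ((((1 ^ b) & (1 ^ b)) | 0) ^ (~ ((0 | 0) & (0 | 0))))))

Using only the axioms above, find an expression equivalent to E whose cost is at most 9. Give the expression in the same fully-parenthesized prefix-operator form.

((1 ^ b) ^ (~ 0))   [cost 9]

step 1: not_not (→) rewrites (~ (~ ((((1 ^ b) & (1 ^ b)) | 0) ^ (~ ((0 | 0) & (0 | 0)))))) into ((((1 ^ b) & (1 ^ b)) | 0) ^ (~ ((0 | 0) & (0 | 0))))
step 2: and_idem (→) rewrites ((1 ^ b) & (1 ^ b)) into (1 ^ b), now (((1 ^ b) | 0) ^ (~ ((0 | 0) & (0 | 0))))
step 3: or_false (→) rewrites (0 | 0) into 0, now (((1 ^ b) | 0) ^ (~ ((0 | 0) & 0)))
step 4: or_false (→) rewrites (0 | 0) into 0, now (((1 ^ b) | 0) ^ (~ (0 & 0)))
step 5: or_false (→) rewrites ((1 ^ b) | 0) into (1 ^ b), now ((1 ^ b) ^ (~ (0 & 0)))
step 6: and_idem (→) rewrites (0 & 0) into 0, reaching cost 9 (bound 9)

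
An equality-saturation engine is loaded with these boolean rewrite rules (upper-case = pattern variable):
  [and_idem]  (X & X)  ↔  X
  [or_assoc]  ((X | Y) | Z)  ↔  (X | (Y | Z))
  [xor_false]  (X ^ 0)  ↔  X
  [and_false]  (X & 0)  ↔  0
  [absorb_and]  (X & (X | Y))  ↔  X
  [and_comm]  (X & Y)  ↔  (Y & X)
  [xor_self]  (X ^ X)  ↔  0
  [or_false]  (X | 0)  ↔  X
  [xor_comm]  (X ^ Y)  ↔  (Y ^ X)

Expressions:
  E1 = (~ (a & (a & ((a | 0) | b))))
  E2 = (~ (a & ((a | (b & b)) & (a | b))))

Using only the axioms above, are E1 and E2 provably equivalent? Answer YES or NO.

step 1: or_false (→) rewrites (a | 0) into a, now (~ (a & (a & (a | b))))
step 2: absorb_and (→) rewrites (a & (a | b)) into a, now (~ (a & a))
step 3: and_idem (→) rewrites (a & a) into a, now (~ a)
step 4: absorb_and (←) rewrites a into (a & (a | b)), now (~ (a & (a | b)))
step 5: and_idem (←) rewrites (a | b) into ((a | b) & (a | b)), now (~ (a & ((a | b) & (a | b))))
step 6: and_idem (←) rewrites b into (b & b), which is E2

YES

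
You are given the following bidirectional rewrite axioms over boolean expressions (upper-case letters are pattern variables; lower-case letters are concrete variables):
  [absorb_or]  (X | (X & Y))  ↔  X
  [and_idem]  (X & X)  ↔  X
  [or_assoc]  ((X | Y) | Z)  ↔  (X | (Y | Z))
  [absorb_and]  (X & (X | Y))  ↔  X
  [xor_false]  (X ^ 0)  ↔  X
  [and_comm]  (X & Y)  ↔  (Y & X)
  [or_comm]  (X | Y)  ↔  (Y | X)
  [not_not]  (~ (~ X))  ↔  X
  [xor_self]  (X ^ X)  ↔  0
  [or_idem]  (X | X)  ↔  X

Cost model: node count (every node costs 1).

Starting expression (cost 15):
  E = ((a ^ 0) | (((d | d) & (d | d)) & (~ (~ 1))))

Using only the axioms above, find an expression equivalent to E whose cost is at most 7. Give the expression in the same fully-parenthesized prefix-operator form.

(1) (~ (~ 1))  =[not_not →]=  1    ⊢ ((a ^ 0) | (((d | d) & (d | d)) & 1))
(2) ((d | d) & (d | d))  =[and_idem →]=  (d | d)    ⊢ ((a ^ 0) | ((d | d) & 1))
(3) (d | d)  =[or_idem →]=  d    ⊢ cost 7, within 7

((a ^ 0) | (d & 1))   [cost 7]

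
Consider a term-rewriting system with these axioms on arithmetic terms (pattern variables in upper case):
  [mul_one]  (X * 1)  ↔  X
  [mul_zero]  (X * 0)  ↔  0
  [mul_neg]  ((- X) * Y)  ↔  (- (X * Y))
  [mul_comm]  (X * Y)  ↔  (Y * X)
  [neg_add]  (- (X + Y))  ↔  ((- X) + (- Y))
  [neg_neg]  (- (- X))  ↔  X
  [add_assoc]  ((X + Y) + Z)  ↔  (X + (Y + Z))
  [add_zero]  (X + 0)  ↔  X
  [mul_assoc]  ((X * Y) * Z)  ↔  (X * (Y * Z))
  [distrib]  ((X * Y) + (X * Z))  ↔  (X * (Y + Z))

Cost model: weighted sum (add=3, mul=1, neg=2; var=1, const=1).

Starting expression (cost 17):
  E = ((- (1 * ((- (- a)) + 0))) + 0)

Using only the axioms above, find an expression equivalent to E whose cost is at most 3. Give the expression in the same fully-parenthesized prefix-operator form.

step 1: add_zero (→) rewrites ((- (- a)) + 0) into (- (- a)), now ((- (1 * (- (- a)))) + 0)
step 2: mul_comm (→) rewrites (1 * (- (- a))) into ((- (- a)) * 1), now ((- ((- (- a)) * 1)) + 0)
step 3: mul_one (→) rewrites ((- (- a)) * 1) into (- (- a)), now ((- (- (- a))) + 0)
step 4: neg_neg (→) rewrites (- (- a)) into a, now ((- a) + 0)
step 5: add_zero (→) rewrites ((- a) + 0) into (- a), reaching cost 3 (bound 3)

(- a)   [cost 3]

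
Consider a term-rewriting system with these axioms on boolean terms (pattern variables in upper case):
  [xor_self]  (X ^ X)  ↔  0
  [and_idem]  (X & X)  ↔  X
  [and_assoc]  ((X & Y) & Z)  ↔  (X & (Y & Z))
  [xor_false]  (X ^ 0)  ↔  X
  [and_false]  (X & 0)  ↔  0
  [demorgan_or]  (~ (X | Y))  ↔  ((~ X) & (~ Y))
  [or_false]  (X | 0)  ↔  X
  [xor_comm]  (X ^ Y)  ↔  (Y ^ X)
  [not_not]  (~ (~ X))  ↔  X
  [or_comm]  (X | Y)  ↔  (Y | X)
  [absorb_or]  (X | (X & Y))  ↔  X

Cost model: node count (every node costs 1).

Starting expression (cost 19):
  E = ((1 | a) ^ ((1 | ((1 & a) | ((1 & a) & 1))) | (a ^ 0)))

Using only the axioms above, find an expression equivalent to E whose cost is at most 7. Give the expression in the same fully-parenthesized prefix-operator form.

1. [xor_false →] (a ^ 0)  →  a;  E = ((1 | a) ^ ((1 | ((1 & a) | ((1 & a) & 1))) | a))
2. [absorb_or →] ((1 & a) | ((1 & a) & 1))  →  (1 & a);  E = ((1 | a) ^ ((1 | (1 & a)) | a))
3. [absorb_or →] (1 | (1 & a))  →  1;  cost 7 ≤ 7, done

((1 | a) ^ (1 | a))   [cost 7]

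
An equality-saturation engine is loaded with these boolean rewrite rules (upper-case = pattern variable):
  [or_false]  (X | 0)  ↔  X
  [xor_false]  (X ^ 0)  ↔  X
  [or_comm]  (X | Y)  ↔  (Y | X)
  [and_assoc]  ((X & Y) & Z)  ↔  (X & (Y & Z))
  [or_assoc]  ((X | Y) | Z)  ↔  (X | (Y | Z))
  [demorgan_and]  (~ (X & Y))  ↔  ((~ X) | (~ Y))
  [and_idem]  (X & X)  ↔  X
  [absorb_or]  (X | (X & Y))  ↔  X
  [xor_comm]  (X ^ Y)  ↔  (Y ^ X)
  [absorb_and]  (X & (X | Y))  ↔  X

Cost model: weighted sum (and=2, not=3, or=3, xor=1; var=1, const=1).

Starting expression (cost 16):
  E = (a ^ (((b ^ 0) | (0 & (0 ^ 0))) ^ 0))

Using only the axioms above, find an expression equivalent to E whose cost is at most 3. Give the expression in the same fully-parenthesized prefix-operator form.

(1) (0 ^ 0)  =[xor_false →]=  0    ⊢ (a ^ (((b ^ 0) | (0 & 0)) ^ 0))
(2) (0 & 0)  =[and_idem →]=  0    ⊢ (a ^ (((b ^ 0) | 0) ^ 0))
(3) (b ^ 0)  =[xor_false →]=  b    ⊢ (a ^ ((b | 0) ^ 0))
(4) ((b | 0) ^ 0)  =[xor_false →]=  (b | 0)    ⊢ (a ^ (b | 0))
(5) (b | 0)  =[or_false →]=  b    ⊢ cost 3, within 3

(a ^ b)   [cost 3]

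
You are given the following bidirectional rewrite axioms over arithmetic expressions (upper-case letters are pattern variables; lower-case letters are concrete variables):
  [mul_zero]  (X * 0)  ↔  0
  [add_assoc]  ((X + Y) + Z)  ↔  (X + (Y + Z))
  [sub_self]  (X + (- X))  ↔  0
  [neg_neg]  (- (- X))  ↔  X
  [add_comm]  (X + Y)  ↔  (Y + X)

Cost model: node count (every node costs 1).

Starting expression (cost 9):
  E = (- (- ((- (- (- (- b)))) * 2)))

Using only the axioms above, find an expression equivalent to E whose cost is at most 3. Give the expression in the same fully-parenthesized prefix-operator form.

1. [neg_neg →] (- (- b))  →  b;  E = (- (- ((- (- b)) * 2)))
2. [neg_neg →] (- (- ((- (- b)) * 2)))  →  ((- (- b)) * 2)
3. [neg_neg →] (- (- b))  →  b;  cost 3 ≤ 3, done

(b * 2)   [cost 3]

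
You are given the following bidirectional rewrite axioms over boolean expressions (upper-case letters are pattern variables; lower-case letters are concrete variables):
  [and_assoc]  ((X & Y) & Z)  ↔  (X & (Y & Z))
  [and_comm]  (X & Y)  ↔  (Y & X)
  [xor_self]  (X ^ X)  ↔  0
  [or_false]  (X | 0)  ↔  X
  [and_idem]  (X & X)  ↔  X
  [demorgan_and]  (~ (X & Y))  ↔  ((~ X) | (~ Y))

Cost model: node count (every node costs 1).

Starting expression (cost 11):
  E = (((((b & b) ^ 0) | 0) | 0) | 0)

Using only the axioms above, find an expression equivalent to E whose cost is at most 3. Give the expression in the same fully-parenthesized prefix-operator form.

1. [and_idem →] (b & b)  →  b;  E = ((((b ^ 0) | 0) | 0) | 0)
2. [or_false →] ((b ^ 0) | 0)  →  (b ^ 0);  E = (((b ^ 0) | 0) | 0)
3. [or_false →] ((b ^ 0) | 0)  →  (b ^ 0);  E = ((b ^ 0) | 0)
4. [or_false →] ((b ^ 0) | 0)  →  (b ^ 0);  cost 3 ≤ 3, done

(b ^ 0)   [cost 3]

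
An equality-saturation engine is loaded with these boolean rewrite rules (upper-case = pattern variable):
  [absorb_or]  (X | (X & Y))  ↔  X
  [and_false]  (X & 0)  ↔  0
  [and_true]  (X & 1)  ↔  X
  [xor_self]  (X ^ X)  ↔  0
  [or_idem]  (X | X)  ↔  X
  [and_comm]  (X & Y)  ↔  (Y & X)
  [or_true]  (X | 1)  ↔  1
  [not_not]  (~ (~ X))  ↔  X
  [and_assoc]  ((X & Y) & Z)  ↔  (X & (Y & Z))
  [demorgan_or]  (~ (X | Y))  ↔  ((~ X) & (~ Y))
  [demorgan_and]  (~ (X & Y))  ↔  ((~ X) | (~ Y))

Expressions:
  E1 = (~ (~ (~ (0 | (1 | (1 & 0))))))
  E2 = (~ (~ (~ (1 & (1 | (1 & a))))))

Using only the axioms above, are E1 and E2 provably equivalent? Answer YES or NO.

step 1: not_not (→) rewrites (~ (~ (0 | (1 | (1 & 0))))) into (0 | (1 | (1 & 0))), now (~ (0 | (1 | (1 & 0))))
step 2: absorb_or (→) rewrites (1 | (1 & 0)) into 1, now (~ (0 | 1))
step 3: or_true (→) rewrites (0 | 1) into 1, now (~ 1)
step 4: and_true (←) rewrites 1 into (1 & 1), now (~ (1 & 1))
step 5: not_not (←) rewrites (1 & 1) into (~ (~ (1 & 1))), now (~ (~ (~ (1 & 1))))
step 6: absorb_or (←) rewrites 1 into (1 | (1 & a)), which is E2

YES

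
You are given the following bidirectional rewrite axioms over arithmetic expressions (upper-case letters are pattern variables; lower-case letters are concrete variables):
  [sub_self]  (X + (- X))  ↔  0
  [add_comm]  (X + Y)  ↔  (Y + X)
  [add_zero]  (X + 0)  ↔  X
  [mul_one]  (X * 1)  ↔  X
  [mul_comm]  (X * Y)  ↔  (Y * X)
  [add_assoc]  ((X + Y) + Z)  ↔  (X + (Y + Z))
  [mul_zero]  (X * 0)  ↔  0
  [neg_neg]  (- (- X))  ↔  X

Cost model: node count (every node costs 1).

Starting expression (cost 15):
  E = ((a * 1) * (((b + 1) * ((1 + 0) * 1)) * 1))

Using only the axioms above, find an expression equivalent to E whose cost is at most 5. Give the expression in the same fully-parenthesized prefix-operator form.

step 1: add_zero (→) rewrites (1 + 0) into 1, now ((a * 1) * (((b + 1) * (1 * 1)) * 1))
step 2: mul_one (→) rewrites (1 * 1) into 1, now ((a * 1) * (((b + 1) * 1) * 1))
step 3: mul_one (→) rewrites ((b + 1) * 1) into (b + 1), now ((a * 1) * ((b + 1) * 1))
step 4: mul_one (→) rewrites (a * 1) into a, now (a * ((b + 1) * 1))
step 5: mul_one (→) rewrites ((b + 1) * 1) into (b + 1), reaching cost 5 (bound 5)

(a * (b + 1))   [cost 5]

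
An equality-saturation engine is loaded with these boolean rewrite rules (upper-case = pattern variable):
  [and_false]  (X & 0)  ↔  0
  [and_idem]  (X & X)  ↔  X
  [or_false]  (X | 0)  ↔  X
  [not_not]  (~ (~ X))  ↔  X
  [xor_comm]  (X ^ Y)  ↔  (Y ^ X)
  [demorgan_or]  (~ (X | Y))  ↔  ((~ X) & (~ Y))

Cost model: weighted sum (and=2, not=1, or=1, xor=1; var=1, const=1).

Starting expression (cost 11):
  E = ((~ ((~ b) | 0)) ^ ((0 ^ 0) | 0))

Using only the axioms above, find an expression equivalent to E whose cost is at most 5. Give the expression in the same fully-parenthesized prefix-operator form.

(b ^ (0 ^ 0))   [cost 5]

1. [or_false →] ((0 ^ 0) | 0)  →  (0 ^ 0);  E = ((~ ((~ b) | 0)) ^ (0 ^ 0))
2. [or_false →] ((~ b) | 0)  →  (~ b);  E = ((~ (~ b)) ^ (0 ^ 0))
3. [not_not →] (~ (~ b))  →  b;  cost 5 ≤ 5, done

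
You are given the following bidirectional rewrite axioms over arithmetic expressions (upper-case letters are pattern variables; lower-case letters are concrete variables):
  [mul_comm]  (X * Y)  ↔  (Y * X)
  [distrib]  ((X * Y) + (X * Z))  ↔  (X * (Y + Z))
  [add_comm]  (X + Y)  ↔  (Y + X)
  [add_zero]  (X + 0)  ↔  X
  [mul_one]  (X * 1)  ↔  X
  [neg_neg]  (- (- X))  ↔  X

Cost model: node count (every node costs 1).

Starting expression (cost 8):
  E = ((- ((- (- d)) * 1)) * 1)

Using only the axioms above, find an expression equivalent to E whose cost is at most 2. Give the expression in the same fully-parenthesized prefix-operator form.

(- d)   [cost 2]

step 1: neg_neg (→) rewrites (- (- d)) into d, now ((- (d * 1)) * 1)
step 2: mul_one (→) rewrites ((- (d * 1)) * 1) into (- (d * 1))
step 3: mul_one (→) rewrites (d * 1) into d, reaching cost 2 (bound 2)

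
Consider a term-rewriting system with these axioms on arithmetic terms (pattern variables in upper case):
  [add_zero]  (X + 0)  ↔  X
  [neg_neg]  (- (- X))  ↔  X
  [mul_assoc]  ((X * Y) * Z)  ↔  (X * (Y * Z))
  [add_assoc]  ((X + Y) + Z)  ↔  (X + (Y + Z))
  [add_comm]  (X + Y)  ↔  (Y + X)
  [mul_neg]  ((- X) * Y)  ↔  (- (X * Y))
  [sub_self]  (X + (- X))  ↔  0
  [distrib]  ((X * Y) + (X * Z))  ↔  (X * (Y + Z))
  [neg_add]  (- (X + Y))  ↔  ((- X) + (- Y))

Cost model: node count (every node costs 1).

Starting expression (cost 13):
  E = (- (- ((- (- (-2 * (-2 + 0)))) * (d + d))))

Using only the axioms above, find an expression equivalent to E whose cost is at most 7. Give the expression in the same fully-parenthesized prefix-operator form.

((-2 * -2) * (d + d))   [cost 7]

(1) (- (- (-2 * (-2 + 0))))  =[neg_neg →]=  (-2 * (-2 + 0))    ⊢ (- (- ((-2 * (-2 + 0)) * (d + d))))
(2) (- (- ((-2 * (-2 + 0)) * (d + d))))  =[neg_neg →]=  ((-2 * (-2 + 0)) * (d + d))
(3) (-2 + 0)  =[add_zero →]=  -2    ⊢ cost 7, within 7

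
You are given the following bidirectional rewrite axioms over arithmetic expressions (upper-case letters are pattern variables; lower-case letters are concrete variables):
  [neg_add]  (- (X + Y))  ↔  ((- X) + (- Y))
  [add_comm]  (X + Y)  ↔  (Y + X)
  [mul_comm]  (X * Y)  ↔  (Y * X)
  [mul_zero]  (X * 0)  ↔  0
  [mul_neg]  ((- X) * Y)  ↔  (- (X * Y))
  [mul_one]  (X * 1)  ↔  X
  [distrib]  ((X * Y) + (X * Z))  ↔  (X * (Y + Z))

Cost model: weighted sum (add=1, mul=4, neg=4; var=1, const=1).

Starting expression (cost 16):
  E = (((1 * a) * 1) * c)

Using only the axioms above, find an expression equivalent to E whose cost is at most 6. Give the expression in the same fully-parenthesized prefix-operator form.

(a * c)   [cost 6]

(1) (1 * a)  =[mul_comm →]=  (a * 1)    ⊢ (((a * 1) * 1) * c)
(2) (a * 1)  =[mul_one →]=  a    ⊢ ((a * 1) * c)
(3) (a * 1)  =[mul_one →]=  a    ⊢ cost 6, within 6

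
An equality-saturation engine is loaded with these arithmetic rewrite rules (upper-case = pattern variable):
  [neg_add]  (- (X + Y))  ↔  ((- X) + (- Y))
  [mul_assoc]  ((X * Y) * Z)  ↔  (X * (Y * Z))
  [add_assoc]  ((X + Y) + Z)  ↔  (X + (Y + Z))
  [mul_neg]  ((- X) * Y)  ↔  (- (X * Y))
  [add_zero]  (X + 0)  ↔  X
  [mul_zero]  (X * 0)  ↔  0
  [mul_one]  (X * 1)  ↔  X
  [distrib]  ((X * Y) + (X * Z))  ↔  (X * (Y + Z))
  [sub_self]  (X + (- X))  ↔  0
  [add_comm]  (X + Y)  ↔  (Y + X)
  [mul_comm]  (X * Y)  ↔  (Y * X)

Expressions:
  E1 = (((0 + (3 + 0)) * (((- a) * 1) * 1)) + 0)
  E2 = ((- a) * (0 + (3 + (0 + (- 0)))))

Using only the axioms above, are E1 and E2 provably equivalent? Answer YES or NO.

step 1: add_zero (→) rewrites (((0 + (3 + 0)) * (((- a) * 1) * 1)) + 0) into ((0 + (3 + 0)) * (((- a) * 1) * 1))
step 2: mul_one (→) rewrites (((- a) * 1) * 1) into ((- a) * 1), now ((0 + (3 + 0)) * ((- a) * 1))
step 3: add_zero (→) rewrites (3 + 0) into 3, now ((0 + 3) * ((- a) * 1))
step 4: mul_one (→) rewrites ((- a) * 1) into (- a), now ((0 + 3) * (- a))
step 5: add_zero (←) rewrites 3 into (3 + 0), now ((0 + (3 + 0)) * (- a))
step 6: mul_comm (→) rewrites ((0 + (3 + 0)) * (- a)) into ((- a) * (0 + (3 + 0)))
step 7: sub_self (←) rewrites 0 into (0 + (- 0)), which is E2

YES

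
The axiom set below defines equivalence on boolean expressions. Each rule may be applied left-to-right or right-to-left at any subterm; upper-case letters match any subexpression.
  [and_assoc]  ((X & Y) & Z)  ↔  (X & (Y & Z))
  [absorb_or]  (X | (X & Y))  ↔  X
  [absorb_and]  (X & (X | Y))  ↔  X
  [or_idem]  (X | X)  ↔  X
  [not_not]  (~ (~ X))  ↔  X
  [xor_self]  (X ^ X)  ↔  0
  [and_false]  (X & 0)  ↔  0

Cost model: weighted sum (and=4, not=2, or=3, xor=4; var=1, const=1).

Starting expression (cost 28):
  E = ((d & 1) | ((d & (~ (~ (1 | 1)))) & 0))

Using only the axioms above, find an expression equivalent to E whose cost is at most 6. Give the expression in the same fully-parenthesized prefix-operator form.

(d & 1)   [cost 6]

step 1: or_idem (→) rewrites (1 | 1) into 1, now ((d & 1) | ((d & (~ (~ 1))) & 0))
step 2: not_not (→) rewrites (~ (~ 1)) into 1, now ((d & 1) | ((d & 1) & 0))
step 3: absorb_or (→) rewrites ((d & 1) | ((d & 1) & 0)) into (d & 1), reaching cost 6 (bound 6)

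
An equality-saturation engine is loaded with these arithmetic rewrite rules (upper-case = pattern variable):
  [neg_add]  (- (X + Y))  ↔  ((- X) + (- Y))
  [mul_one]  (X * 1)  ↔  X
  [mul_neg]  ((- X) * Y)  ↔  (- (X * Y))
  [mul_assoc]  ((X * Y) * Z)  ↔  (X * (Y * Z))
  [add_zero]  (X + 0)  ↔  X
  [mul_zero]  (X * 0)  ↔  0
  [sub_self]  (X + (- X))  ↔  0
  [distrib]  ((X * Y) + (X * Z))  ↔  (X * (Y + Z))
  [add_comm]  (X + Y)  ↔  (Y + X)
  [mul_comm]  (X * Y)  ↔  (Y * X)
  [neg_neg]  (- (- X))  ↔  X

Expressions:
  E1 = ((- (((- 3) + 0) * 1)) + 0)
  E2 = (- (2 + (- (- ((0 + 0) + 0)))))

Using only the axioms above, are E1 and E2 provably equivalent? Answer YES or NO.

The axioms are sound identities: if E1 ↔* E2 then E1 and E2 evaluate identically under any assignment.
Under the empty assignment (no variables occur): E1 evaluates to 3, E2 to -2. Distinct ⇒ no rewrite sequence connects them.

NO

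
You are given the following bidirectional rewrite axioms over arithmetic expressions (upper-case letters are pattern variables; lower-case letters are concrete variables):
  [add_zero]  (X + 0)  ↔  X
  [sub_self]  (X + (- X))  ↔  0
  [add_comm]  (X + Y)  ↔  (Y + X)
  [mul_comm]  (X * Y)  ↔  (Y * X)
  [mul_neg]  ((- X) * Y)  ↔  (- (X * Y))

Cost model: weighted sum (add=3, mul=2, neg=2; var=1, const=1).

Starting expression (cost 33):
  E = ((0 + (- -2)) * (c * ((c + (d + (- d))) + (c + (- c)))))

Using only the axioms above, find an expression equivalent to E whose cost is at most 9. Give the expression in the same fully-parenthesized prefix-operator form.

((c * c) * (- -2))   [cost 9]

step 1: sub_self (→) rewrites (d + (- d)) into 0, now ((0 + (- -2)) * (c * ((c + 0) + (c + (- c)))))
step 2: add_comm (→) rewrites (0 + (- -2)) into ((- -2) + 0), now (((- -2) + 0) * (c * ((c + 0) + (c + (- c)))))
step 3: sub_self (→) rewrites (c + (- c)) into 0, now (((- -2) + 0) * (c * ((c + 0) + 0)))
step 4: add_zero (→) rewrites (c + 0) into c, now (((- -2) + 0) * (c * (c + 0)))
step 5: add_zero (→) rewrites ((- -2) + 0) into (- -2), now ((- -2) * (c * (c + 0)))
step 6: mul_comm (→) rewrites (c * (c + 0)) into ((c + 0) * c), now ((- -2) * ((c + 0) * c))
step 7: mul_comm (→) rewrites ((- -2) * ((c + 0) * c)) into (((c + 0) * c) * (- -2))
step 8: add_zero (→) rewrites (c + 0) into c, reaching cost 9 (bound 9)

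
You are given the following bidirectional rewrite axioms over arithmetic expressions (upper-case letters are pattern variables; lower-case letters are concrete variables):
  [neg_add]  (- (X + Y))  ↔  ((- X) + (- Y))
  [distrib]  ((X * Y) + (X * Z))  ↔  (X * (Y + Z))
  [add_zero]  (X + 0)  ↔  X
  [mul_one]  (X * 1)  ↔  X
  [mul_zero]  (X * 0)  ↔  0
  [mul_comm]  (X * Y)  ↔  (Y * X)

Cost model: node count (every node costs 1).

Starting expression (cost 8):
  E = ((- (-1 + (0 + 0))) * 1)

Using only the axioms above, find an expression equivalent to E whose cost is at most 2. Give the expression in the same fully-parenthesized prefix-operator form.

1. [add_zero →] (0 + 0)  →  0;  E = ((- (-1 + 0)) * 1)
2. [add_zero →] (-1 + 0)  →  -1;  E = ((- -1) * 1)
3. [mul_one →] ((- -1) * 1)  →  (- -1);  cost 2 ≤ 2, done

(- -1)   [cost 2]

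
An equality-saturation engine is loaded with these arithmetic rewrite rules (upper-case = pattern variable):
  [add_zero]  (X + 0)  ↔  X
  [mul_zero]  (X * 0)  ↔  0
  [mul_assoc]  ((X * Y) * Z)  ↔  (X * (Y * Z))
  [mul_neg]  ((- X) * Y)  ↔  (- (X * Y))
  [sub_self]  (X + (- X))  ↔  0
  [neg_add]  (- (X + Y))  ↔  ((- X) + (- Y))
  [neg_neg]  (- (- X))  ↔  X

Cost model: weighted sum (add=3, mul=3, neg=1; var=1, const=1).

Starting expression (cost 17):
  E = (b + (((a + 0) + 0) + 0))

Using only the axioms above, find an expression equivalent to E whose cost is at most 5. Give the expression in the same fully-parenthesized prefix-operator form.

1. [add_zero →] (((a + 0) + 0) + 0)  →  ((a + 0) + 0);  E = (b + ((a + 0) + 0))
2. [add_zero →] (a + 0)  →  a;  E = (b + (a + 0))
3. [add_zero →] (a + 0)  →  a;  cost 5 ≤ 5, done

(b + a)   [cost 5]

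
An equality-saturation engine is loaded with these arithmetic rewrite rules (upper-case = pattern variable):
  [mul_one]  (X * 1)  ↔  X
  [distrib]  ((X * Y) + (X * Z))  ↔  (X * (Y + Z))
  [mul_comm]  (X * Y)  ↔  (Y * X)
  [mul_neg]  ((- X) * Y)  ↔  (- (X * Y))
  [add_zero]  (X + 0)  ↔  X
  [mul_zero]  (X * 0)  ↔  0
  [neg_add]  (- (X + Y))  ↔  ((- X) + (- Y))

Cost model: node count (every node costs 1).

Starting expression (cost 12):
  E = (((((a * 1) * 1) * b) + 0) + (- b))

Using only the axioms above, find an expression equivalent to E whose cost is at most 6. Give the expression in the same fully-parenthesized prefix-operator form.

((a * b) + (- b))   [cost 6]

1. [mul_one →] (a * 1)  →  a;  E = ((((a * 1) * b) + 0) + (- b))
2. [mul_one →] (a * 1)  →  a;  E = (((a * b) + 0) + (- b))
3. [add_zero →] ((a * b) + 0)  →  (a * b);  cost 6 ≤ 6, done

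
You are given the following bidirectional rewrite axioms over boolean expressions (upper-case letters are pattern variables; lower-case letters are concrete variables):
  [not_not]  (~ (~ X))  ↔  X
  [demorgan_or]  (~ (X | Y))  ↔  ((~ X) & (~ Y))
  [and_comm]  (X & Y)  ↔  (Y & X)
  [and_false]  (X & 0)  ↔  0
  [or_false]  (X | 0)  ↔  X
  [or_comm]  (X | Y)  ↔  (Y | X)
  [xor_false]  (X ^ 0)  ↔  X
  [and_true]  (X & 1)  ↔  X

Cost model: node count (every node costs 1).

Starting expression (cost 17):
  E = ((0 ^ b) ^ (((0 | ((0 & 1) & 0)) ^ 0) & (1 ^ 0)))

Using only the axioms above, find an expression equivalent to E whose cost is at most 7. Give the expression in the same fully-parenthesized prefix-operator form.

(1) (0 & 1)  =[and_true →]=  0    ⊢ ((0 ^ b) ^ (((0 | (0 & 0)) ^ 0) & (1 ^ 0)))
(2) (0 & 0)  =[and_false →]=  0    ⊢ ((0 ^ b) ^ (((0 | 0) ^ 0) & (1 ^ 0)))
(3) (1 ^ 0)  =[xor_false →]=  1    ⊢ ((0 ^ b) ^ (((0 | 0) ^ 0) & 1))
(4) (0 | 0)  =[or_false →]=  0    ⊢ ((0 ^ b) ^ ((0 ^ 0) & 1))
(5) (0 ^ 0)  =[xor_false →]=  0    ⊢ cost 7, within 7

((0 ^ b) ^ (0 & 1))   [cost 7]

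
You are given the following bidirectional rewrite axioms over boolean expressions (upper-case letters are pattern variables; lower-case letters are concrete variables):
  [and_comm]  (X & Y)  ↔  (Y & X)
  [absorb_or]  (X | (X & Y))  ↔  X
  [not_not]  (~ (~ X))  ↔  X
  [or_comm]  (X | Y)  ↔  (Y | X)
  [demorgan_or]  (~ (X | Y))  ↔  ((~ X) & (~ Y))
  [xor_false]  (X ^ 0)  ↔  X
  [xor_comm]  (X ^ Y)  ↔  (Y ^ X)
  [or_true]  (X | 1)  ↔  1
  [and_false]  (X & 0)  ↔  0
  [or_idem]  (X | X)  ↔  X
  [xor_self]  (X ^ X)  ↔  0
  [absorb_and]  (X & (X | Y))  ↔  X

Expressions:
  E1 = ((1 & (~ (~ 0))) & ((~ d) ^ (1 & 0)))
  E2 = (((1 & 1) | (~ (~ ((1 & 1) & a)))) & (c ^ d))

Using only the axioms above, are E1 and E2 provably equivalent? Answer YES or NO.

NO

All listed rules preserve value, hence provable equivalence implies equal values everywhere; look for a separating assignment.
a=0, c=0, d=1 gives E1 ↦ 0, E2 ↦ 1; values differ ⇒ not provably equivalent.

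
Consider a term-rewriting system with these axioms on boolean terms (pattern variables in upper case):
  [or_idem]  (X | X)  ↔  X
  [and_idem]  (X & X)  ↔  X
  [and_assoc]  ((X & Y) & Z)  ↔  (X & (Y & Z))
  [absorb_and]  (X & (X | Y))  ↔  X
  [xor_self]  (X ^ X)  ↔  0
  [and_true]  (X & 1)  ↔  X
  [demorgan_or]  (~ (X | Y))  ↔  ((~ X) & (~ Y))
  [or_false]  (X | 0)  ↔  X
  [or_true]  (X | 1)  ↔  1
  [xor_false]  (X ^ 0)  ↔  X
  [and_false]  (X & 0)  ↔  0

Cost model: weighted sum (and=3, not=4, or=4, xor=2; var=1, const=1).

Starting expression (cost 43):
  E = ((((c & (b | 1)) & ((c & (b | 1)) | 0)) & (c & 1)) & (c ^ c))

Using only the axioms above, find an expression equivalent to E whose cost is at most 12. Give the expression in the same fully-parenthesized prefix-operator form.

(1) ((c & (b | 1)) & ((c & (b | 1)) | 0))  =[absorb_and →]=  (c & (b | 1))    ⊢ (((c & (b | 1)) & (c & 1)) & (c ^ c))
(2) (b | 1)  =[or_true →]=  1    ⊢ (((c & 1) & (c & 1)) & (c ^ c))
(3) ((c & 1) & (c & 1))  =[and_idem →]=  (c & 1)    ⊢ cost 12, within 12

((c & 1) & (c ^ c))   [cost 12]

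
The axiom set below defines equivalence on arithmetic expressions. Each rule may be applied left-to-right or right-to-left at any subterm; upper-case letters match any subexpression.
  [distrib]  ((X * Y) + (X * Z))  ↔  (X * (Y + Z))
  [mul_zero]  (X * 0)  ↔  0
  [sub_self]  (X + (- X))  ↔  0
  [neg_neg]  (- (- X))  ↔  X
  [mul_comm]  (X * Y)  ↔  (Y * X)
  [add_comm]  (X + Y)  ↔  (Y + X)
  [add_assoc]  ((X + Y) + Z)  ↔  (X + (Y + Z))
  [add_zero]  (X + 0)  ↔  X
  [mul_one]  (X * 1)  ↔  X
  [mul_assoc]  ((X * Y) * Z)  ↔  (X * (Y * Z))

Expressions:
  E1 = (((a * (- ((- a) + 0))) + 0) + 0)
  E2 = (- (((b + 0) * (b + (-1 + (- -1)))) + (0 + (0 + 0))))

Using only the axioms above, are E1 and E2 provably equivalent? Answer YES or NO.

Every axiom is a valid identity, so a rewrite proof would force E1 and E2 to agree under every assignment.
At a=0, b=1: E1 = 0 but E2 = -1; they differ, so no derivation exists.

NO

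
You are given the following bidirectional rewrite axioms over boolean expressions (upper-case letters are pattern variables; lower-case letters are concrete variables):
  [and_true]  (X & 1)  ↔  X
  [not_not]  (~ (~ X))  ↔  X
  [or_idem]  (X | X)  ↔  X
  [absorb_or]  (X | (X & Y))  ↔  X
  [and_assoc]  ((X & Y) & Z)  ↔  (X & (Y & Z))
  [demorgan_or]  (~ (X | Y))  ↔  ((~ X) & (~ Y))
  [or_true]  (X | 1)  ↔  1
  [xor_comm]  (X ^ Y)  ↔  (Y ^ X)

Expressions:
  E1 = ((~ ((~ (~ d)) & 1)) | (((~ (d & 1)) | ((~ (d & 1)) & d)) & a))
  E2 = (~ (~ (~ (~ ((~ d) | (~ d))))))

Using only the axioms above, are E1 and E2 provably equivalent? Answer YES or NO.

YES

1. [absorb_or →] ((~ (d & 1)) | ((~ (d & 1)) & d))  →  (~ (d & 1));  E1 = ((~ ((~ (~ d)) & 1)) | ((~ (d & 1)) & a))
2. [not_not →] (~ (~ d))  →  d;  E1 = ((~ (d & 1)) | ((~ (d & 1)) & a))
3. [absorb_or →] ((~ (d & 1)) | ((~ (d & 1)) & a))  →  (~ (d & 1))
4. [and_true →] (d & 1)  →  d;  E1 = (~ d)
5. [not_not ←] d  →  (~ (~ d));  E1 = (~ (~ (~ d)))
6. [or_idem ←] (~ d)  →  ((~ d) | (~ d));  E1 = (~ (~ ((~ d) | (~ d))))
7. [not_not ←] (~ ((~ d) | (~ d)))  →  (~ (~ (~ ((~ d) | (~ d)))));  this is E2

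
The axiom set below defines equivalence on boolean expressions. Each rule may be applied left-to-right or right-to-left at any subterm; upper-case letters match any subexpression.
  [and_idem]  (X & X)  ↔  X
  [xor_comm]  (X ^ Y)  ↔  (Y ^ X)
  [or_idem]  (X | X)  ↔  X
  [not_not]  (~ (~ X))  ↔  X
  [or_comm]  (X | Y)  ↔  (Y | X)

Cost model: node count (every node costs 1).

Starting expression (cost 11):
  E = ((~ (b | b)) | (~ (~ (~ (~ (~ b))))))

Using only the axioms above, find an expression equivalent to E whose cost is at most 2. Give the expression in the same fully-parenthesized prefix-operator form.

(1) (~ (~ b))  =[not_not →]=  b    ⊢ ((~ (b | b)) | (~ (~ (~ b))))
(2) ((~ (b | b)) | (~ (~ (~ b))))  =[or_comm →]=  ((~ (~ (~ b))) | (~ (b | b)))
(3) (~ (~ b))  =[not_not →]=  b    ⊢ ((~ b) | (~ (b | b)))
(4) (b | b)  =[or_idem →]=  b    ⊢ ((~ b) | (~ b))
(5) ((~ b) | (~ b))  =[or_idem →]=  (~ b)    ⊢ cost 2, within 2

(~ b)   [cost 2]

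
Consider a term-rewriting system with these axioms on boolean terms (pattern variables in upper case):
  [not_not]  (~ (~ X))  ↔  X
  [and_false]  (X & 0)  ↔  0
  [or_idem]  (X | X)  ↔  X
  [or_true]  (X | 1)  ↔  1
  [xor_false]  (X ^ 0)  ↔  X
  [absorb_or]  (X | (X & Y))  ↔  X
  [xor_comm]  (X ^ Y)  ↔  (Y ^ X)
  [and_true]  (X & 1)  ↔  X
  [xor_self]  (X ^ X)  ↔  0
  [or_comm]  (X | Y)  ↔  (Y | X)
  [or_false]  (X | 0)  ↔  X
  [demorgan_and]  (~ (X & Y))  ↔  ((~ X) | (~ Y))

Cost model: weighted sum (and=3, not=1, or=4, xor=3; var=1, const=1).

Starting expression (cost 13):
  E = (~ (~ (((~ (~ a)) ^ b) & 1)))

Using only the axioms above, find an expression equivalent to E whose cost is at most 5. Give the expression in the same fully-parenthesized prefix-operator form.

(a ^ b)   [cost 5]

1. [not_not →] (~ (~ (((~ (~ a)) ^ b) & 1)))  →  (((~ (~ a)) ^ b) & 1)
2. [not_not →] (~ (~ a))  →  a;  E = ((a ^ b) & 1)
3. [and_true →] ((a ^ b) & 1)  →  (a ^ b);  cost 5 ≤ 5, done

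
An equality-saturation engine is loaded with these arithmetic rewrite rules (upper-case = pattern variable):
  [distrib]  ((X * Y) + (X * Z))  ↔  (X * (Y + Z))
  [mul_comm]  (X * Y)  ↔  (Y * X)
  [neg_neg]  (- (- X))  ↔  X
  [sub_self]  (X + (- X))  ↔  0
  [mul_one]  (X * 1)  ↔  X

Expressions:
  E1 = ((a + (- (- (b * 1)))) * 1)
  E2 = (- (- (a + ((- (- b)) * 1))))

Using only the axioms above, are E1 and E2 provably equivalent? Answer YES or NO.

step 1: mul_one (→) rewrites ((a + (- (- (b * 1)))) * 1) into (a + (- (- (b * 1))))
step 2: mul_one (→) rewrites (b * 1) into b, now (a + (- (- b)))
step 3: neg_neg (→) rewrites (- (- b)) into b, now (a + b)
step 4: neg_neg (←) rewrites (a + b) into (- (- (a + b)))
step 5: mul_one (←) rewrites b into (b * 1), now (- (- (a + (b * 1))))
step 6: neg_neg (←) rewrites b into (- (- b)), which is E2

YES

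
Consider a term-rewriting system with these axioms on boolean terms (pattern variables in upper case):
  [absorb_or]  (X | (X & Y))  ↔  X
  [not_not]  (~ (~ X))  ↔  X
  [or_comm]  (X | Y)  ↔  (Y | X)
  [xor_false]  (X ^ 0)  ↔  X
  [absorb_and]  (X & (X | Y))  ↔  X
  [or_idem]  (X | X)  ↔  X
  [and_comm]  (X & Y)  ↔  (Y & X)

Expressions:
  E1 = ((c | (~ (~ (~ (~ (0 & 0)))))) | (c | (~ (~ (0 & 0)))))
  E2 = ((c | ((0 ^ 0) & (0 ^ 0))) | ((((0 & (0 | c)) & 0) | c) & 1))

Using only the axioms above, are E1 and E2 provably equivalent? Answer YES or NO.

step 1: not_not (→) rewrites (~ (~ (~ (~ (0 & 0))))) into (~ (~ (0 & 0))), now ((c | (~ (~ (0 & 0)))) | (c | (~ (~ (0 & 0)))))
step 2: or_idem (→) rewrites ((c | (~ (~ (0 & 0)))) | (c | (~ (~ (0 & 0))))) into (c | (~ (~ (0 & 0))))
step 3: not_not (→) rewrites (~ (~ (0 & 0))) into (0 & 0), now (c | (0 & 0))
step 4: or_comm (→) rewrites (c | (0 & 0)) into ((0 & 0) | c)
step 5: absorb_or (←) rewrites ((0 & 0) | c) into (((0 & 0) | c) | (((0 & 0) | c) & 1))
step 6: or_comm (→) rewrites ((0 & 0) | c) into (c | (0 & 0)), now ((c | (0 & 0)) | (((0 & 0) | c) & 1))
step 7: xor_false (←) rewrites 0 into (0 ^ 0), now ((c | ((0 ^ 0) & 0)) | (((0 & 0) | c) & 1))
step 8: xor_false (←) rewrites 0 into (0 ^ 0), now ((c | ((0 ^ 0) & (0 ^ 0))) | (((0 & 0) | c) & 1))
step 9: absorb_and (←) rewrites 0 into (0 & (0 | c)), which is E2

YES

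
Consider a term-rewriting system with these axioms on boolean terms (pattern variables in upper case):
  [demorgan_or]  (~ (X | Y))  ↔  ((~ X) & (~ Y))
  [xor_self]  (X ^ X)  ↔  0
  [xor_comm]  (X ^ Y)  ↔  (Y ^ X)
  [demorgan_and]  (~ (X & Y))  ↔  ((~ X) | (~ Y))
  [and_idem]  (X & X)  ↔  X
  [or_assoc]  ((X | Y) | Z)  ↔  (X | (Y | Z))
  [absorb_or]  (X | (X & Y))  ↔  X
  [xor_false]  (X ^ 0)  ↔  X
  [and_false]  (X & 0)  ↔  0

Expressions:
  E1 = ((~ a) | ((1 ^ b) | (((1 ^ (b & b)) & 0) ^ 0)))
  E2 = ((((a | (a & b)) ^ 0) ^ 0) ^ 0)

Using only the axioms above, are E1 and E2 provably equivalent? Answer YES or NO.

NO

Every axiom is a valid identity, so a rewrite proof would force E1 and E2 to agree under every assignment.
At a=0, b=0: E1 = 1 but E2 = 0; they differ, so no derivation exists.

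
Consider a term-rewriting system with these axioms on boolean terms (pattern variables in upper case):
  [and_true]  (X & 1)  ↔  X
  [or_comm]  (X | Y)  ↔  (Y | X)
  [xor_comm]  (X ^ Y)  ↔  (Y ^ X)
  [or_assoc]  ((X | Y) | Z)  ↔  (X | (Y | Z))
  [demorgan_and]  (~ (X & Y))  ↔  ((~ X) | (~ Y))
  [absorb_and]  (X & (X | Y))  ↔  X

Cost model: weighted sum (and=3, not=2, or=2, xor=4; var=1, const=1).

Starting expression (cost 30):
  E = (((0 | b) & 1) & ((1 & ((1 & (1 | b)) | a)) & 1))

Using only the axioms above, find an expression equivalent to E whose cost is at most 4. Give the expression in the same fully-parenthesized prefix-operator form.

(0 | b)   [cost 4]

step 1: absorb_and (→) rewrites (1 & (1 | b)) into 1, now (((0 | b) & 1) & ((1 & (1 | a)) & 1))
step 2: absorb_and (→) rewrites (1 & (1 | a)) into 1, now (((0 | b) & 1) & (1 & 1))
step 3: and_true (→) rewrites ((0 | b) & 1) into (0 | b), now ((0 | b) & (1 & 1))
step 4: and_true (→) rewrites (1 & 1) into 1, now ((0 | b) & 1)
step 5: and_true (→) rewrites ((0 | b) & 1) into (0 | b), reaching cost 4 (bound 4)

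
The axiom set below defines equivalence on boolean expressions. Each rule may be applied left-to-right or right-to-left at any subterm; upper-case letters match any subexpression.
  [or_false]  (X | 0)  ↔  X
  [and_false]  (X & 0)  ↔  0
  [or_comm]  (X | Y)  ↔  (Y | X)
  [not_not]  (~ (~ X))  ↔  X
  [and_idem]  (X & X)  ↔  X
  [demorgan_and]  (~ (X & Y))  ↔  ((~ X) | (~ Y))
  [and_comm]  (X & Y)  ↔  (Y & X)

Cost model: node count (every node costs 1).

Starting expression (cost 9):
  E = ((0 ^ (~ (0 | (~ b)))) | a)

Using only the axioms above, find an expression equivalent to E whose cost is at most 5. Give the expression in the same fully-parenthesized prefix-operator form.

((0 ^ b) | a)   [cost 5]

1. [or_comm →] (0 | (~ b))  →  ((~ b) | 0);  E = ((0 ^ (~ ((~ b) | 0))) | a)
2. [or_false →] ((~ b) | 0)  →  (~ b);  E = ((0 ^ (~ (~ b))) | a)
3. [not_not →] (~ (~ b))  →  b;  cost 5 ≤ 5, done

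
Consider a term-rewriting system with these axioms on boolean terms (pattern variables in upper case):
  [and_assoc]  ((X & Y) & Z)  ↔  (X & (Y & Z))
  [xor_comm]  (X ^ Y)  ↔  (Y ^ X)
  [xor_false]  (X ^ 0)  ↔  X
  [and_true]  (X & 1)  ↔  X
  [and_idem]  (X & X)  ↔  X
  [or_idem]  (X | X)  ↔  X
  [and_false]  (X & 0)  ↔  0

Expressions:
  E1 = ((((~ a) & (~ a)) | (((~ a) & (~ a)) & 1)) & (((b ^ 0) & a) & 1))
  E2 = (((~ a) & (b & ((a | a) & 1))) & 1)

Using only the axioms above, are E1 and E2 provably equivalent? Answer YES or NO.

YES

(1) (((~ a) & (~ a)) & 1)  =[and_true →]=  ((~ a) & (~ a))    ⊢ ((((~ a) & (~ a)) | ((~ a) & (~ a))) & (((b ^ 0) & a) & 1))
(2) (((~ a) & (~ a)) | ((~ a) & (~ a)))  =[or_idem →]=  ((~ a) & (~ a))    ⊢ (((~ a) & (~ a)) & (((b ^ 0) & a) & 1))
(3) (((b ^ 0) & a) & 1)  =[and_true →]=  ((b ^ 0) & a)    ⊢ (((~ a) & (~ a)) & ((b ^ 0) & a))
(4) ((~ a) & (~ a))  =[and_idem →]=  (~ a)    ⊢ ((~ a) & ((b ^ 0) & a))
(5) (b ^ 0)  =[xor_false →]=  b    ⊢ ((~ a) & (b & a))
(6) a  =[and_true ←]=  (a & 1)    ⊢ ((~ a) & (b & (a & 1)))
(7) a  =[or_idem ←]=  (a | a)    ⊢ ((~ a) & (b & ((a | a) & 1)))
(8) ((~ a) & (b & ((a | a) & 1)))  =[and_true ←]=  (((~ a) & (b & ((a | a) & 1))) & 1)    ⊢ E2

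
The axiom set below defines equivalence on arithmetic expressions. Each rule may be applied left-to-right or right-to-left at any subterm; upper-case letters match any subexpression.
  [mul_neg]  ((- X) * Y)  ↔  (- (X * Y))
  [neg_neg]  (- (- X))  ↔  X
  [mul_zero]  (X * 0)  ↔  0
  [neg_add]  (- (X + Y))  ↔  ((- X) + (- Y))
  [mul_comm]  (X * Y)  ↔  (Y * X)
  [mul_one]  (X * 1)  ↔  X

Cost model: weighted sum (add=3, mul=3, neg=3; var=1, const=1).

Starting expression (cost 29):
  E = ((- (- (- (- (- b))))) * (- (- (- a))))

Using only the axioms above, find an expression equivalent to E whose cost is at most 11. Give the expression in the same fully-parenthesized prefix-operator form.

step 1: neg_neg (→) rewrites (- (- (- (- (- b))))) into (- (- (- b))), now ((- (- (- b))) * (- (- (- a))))
step 2: neg_neg (→) rewrites (- (- (- b))) into (- b), now ((- b) * (- (- (- a))))
step 3: neg_neg (→) rewrites (- (- a)) into a, reaching cost 11 (bound 11)

((- b) * (- a))   [cost 11]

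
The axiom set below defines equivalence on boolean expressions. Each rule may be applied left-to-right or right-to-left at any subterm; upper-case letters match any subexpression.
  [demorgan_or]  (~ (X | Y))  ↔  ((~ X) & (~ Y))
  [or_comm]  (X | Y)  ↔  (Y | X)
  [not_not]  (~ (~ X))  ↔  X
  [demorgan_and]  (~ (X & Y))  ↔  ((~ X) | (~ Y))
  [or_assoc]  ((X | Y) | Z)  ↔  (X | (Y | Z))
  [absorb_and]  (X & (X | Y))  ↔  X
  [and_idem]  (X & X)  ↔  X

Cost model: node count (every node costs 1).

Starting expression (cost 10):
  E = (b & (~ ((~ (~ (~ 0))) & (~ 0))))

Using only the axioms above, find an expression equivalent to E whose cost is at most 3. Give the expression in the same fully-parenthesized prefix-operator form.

step 1: not_not (→) rewrites (~ (~ (~ 0))) into (~ 0), now (b & (~ ((~ 0) & (~ 0))))
step 2: and_idem (→) rewrites ((~ 0) & (~ 0)) into (~ 0), now (b & (~ (~ 0)))
step 3: not_not (→) rewrites (~ (~ 0)) into 0, reaching cost 3 (bound 3)

(b & 0)   [cost 3]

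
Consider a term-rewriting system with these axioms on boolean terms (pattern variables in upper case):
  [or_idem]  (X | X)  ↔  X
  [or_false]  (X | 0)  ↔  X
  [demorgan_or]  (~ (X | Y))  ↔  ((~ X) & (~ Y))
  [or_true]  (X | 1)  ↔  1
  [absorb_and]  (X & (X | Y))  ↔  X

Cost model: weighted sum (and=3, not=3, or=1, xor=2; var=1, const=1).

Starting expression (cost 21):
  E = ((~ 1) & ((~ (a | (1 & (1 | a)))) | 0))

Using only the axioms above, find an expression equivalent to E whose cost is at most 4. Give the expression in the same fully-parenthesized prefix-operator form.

step 1: absorb_and (→) rewrites (1 & (1 | a)) into 1, now ((~ 1) & ((~ (a | 1)) | 0))
step 2: or_true (→) rewrites (a | 1) into 1, now ((~ 1) & ((~ 1) | 0))
step 3: absorb_and (→) rewrites ((~ 1) & ((~ 1) | 0)) into (~ 1), reaching cost 4 (bound 4)

(~ 1)   [cost 4]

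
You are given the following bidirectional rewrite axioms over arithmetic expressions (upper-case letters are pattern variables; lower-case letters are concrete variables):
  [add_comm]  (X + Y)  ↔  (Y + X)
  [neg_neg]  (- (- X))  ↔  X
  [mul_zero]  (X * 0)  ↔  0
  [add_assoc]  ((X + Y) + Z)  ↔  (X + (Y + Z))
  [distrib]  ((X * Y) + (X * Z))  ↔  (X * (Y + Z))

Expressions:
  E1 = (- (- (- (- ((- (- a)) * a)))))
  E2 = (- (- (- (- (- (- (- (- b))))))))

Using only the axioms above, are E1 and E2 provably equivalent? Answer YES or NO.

All listed rules preserve value, hence provable equivalence implies equal values everywhere; look for a separating assignment.
a=0, b=1 gives E1 ↦ 0, E2 ↦ 1; values differ ⇒ not provably equivalent.

NO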